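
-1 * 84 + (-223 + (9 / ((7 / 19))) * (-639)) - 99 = -112111 / 7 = -16015.86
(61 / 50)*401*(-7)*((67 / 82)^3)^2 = -15488917403651363 / 15200333571200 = -1018.99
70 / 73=0.96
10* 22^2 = 4840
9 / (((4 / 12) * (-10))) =-27 / 10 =-2.70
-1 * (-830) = 830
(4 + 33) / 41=37 / 41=0.90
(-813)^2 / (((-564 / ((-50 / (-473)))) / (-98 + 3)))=11768.86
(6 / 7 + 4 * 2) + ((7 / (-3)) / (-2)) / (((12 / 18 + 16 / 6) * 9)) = 11209 / 1260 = 8.90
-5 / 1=-5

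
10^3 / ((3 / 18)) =6000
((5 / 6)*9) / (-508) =-15 / 1016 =-0.01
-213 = -213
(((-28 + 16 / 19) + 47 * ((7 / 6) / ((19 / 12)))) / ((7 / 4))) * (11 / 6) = 7.83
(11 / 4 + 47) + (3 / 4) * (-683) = -925 / 2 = -462.50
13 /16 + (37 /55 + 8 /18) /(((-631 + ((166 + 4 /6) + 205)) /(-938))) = 4984117 /1026960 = 4.85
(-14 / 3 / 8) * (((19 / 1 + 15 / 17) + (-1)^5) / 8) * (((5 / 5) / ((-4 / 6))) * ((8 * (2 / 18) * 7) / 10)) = 5243 / 4080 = 1.29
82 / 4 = 41 / 2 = 20.50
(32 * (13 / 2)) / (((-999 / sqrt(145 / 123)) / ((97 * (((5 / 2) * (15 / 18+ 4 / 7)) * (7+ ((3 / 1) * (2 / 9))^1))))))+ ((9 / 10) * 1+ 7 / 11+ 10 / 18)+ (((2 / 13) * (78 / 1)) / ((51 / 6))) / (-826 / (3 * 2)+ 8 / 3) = 11677 / 5610 - 34223540 * sqrt(17835) / 7741251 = -588.32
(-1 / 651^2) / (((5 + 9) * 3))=-0.00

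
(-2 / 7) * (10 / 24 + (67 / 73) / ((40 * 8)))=-29401 / 245280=-0.12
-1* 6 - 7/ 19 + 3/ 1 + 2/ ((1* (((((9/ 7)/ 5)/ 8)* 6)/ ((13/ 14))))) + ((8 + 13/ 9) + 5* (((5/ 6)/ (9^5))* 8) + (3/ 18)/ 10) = 1058399471/ 67315860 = 15.72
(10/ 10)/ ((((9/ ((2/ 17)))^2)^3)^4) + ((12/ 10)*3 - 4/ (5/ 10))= -595685488594613931637305517822676887342512662231594902/ 135383065589684984463023981323335656214207423253518405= -4.40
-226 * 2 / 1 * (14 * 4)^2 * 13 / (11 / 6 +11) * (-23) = 363277824 / 11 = 33025256.73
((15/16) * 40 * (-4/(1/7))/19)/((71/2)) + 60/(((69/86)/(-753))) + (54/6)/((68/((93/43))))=-5108842795761/90722948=-56312.57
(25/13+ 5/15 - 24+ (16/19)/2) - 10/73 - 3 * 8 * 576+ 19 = -747914675/54093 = -13826.46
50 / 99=0.51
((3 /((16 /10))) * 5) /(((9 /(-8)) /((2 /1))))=-50 /3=-16.67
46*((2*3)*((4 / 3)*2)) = 736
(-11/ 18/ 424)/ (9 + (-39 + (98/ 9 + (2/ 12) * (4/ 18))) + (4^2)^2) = -33/ 5424656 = -0.00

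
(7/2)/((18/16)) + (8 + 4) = 136/9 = 15.11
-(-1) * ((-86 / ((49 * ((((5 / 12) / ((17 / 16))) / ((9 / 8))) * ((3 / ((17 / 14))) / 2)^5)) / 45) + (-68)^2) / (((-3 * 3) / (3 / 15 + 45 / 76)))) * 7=-171687790889 / 61311936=-2800.23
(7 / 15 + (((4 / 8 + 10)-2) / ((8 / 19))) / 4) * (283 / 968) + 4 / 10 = 1869631 / 929280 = 2.01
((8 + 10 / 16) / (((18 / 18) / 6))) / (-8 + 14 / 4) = -23 / 2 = -11.50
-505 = -505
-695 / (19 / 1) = -695 / 19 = -36.58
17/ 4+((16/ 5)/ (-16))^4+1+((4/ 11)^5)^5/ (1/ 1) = 1422488543310274136454295925379/ 270867648584709305104575627500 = 5.25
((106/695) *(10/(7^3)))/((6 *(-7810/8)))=-0.00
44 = 44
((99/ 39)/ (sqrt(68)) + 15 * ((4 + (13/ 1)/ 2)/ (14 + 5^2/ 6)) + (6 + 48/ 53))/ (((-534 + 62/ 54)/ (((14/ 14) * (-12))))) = 5346 * sqrt(17)/ 3179527 + 29153196/ 83113699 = 0.36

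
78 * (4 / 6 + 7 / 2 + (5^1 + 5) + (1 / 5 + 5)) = 7553 / 5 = 1510.60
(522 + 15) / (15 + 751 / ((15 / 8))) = 8055 / 6233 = 1.29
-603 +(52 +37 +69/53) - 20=-28233/53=-532.70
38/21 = 1.81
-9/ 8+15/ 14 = -3/ 56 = -0.05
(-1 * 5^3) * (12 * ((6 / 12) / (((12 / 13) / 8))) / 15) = -1300 / 3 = -433.33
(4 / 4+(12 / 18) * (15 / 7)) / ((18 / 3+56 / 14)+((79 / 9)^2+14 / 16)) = 11016 / 398825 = 0.03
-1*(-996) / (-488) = -249 / 122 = -2.04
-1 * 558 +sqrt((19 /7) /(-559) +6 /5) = -558 +sqrt(457488395) /19565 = -556.91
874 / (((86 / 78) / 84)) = 2863224 / 43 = 66586.60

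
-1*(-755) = 755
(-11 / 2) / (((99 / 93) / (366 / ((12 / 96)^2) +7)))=-121060.17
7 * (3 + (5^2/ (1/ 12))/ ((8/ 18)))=4746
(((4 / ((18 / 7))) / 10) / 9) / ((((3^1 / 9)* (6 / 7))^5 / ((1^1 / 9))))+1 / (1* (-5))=0.81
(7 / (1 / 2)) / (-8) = -1.75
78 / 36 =13 / 6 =2.17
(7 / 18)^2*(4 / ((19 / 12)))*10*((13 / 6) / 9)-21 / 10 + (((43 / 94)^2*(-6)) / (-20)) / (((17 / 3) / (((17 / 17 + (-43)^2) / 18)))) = -865594277 / 20805864120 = -0.04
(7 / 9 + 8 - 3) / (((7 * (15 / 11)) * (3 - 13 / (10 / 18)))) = -286 / 9639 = -0.03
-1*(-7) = 7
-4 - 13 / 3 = -25 / 3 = -8.33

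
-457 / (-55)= 457 / 55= 8.31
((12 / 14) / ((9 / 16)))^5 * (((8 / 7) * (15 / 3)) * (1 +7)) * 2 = 751.17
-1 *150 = -150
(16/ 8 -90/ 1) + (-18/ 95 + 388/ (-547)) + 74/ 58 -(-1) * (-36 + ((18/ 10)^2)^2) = -21309772908/ 188373125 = -113.13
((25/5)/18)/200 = 1/720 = 0.00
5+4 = 9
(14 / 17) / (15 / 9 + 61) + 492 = 786237 / 1598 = 492.01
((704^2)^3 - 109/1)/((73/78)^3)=57772313986077968480424/389017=148508455892873495.20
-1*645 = -645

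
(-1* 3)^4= 81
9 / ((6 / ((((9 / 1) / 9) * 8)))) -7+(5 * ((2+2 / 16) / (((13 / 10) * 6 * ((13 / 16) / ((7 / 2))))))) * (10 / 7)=6785 / 507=13.38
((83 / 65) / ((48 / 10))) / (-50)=-83 / 15600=-0.01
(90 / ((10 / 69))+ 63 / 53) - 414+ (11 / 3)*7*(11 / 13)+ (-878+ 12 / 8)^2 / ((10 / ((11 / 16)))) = 70175144513 / 1322880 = 53047.25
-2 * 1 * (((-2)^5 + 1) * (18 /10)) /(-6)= -93 /5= -18.60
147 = 147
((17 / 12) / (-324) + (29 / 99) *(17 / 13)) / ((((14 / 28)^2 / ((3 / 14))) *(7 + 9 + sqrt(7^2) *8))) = 210545 / 46702656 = 0.00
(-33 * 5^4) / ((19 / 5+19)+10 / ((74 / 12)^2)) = -47059375 / 52622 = -894.29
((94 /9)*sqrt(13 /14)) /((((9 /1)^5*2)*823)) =47*sqrt(182) /6123263202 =0.00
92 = 92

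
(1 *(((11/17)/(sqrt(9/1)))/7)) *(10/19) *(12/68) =110/38437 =0.00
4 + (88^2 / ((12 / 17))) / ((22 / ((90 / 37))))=45028 / 37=1216.97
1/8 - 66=-527/8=-65.88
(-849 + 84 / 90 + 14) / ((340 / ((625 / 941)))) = -1.63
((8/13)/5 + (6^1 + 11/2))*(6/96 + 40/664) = 246293/172640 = 1.43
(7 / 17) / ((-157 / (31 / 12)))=-217 / 32028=-0.01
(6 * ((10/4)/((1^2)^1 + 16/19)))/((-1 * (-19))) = 3/7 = 0.43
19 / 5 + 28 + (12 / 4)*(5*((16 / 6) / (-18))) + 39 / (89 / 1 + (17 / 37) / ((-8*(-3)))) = 106772659 / 3557205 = 30.02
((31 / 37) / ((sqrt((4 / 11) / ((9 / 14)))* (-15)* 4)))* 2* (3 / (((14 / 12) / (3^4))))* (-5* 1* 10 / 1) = 112995* sqrt(154) / 3626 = 386.72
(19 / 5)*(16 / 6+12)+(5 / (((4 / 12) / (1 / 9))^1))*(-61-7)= -288 / 5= -57.60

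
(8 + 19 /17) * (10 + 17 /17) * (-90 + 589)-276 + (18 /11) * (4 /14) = 65150543 /1309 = 49771.23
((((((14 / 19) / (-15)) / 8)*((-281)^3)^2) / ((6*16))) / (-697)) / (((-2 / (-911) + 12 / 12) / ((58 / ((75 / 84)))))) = 2928334692.20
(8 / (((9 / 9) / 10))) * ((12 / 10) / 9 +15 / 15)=272 / 3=90.67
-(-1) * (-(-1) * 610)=610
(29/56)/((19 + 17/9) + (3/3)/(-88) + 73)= 2871/520457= 0.01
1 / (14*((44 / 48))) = 6 / 77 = 0.08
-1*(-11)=11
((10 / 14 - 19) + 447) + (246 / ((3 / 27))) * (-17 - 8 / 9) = -274241 / 7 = -39177.29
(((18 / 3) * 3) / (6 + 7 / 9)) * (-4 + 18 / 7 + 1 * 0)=-1620 / 427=-3.79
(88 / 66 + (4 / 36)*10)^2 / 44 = 11 / 81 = 0.14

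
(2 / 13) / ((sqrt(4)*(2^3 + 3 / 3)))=1 / 117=0.01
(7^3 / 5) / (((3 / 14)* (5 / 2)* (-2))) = -4802 / 75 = -64.03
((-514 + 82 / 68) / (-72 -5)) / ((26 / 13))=1585 / 476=3.33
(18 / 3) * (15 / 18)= 5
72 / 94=36 / 47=0.77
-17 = -17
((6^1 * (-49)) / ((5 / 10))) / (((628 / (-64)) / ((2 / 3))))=39.95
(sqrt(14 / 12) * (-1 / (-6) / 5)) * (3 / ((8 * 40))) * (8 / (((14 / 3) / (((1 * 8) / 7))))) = sqrt(42) / 9800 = 0.00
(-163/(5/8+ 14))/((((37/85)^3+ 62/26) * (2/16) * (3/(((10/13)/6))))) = -8008190000/5185067823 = -1.54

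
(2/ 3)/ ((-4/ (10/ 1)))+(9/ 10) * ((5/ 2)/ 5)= -73/ 60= -1.22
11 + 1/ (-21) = 230/ 21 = 10.95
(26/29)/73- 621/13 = -1314319/27521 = -47.76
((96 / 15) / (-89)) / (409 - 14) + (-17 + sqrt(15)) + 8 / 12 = -8613071 / 527325 + sqrt(15) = -12.46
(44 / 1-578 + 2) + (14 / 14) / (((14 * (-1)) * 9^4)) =-48866329 / 91854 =-532.00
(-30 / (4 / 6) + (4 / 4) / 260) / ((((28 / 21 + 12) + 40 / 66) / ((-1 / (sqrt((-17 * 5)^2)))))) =386067 / 10166000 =0.04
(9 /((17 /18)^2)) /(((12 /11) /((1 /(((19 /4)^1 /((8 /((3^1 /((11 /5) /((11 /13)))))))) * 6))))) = 61776 /27455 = 2.25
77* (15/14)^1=165/2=82.50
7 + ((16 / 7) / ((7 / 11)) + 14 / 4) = 14.09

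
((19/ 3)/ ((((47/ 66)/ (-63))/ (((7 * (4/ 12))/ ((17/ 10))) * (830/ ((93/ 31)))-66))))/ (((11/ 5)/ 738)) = -47115883080/ 799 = -58968564.56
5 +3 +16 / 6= 32 / 3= 10.67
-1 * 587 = -587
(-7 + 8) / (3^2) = 1 / 9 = 0.11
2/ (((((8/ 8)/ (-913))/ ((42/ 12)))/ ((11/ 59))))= -70301/ 59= -1191.54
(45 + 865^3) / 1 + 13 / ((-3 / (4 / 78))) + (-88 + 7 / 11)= 64074243659 / 99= 647214582.41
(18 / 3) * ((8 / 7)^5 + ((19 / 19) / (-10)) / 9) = 2932313 / 252105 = 11.63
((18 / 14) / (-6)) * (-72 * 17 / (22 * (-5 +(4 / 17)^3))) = -1503378 / 628859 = -2.39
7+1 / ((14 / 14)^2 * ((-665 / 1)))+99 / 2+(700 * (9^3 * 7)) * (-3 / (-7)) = 2036172143 / 1330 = 1530956.50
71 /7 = 10.14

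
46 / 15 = 3.07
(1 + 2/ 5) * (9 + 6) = 21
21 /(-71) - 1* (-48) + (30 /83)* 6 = 293901 /5893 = 49.87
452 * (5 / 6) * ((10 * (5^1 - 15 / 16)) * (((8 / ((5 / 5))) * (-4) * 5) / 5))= -1469000 / 3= -489666.67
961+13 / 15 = 14428 / 15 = 961.87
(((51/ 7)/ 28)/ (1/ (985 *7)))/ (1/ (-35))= -62793.75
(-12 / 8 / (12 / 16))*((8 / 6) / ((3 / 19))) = -152 / 9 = -16.89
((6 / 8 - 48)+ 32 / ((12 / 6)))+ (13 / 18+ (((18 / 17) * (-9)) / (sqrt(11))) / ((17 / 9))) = -1099 / 36 - 1458 * sqrt(11) / 3179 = -32.05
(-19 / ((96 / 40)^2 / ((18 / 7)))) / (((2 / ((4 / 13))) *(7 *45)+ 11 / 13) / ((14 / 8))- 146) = -6175 / 745824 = -0.01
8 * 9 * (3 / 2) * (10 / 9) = 120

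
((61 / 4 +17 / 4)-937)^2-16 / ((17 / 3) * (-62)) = 1774527671 / 2108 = 841806.30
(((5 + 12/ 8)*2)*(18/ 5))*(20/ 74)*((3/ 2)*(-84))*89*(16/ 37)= -83970432/ 1369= -61337.06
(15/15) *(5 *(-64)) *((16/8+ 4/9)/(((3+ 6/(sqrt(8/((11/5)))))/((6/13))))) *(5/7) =704000/819- 70400 *sqrt(110)/819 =-41.96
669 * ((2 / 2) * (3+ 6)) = 6021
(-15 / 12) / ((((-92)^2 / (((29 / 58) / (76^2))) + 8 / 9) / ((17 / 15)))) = -51 / 3519940640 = -0.00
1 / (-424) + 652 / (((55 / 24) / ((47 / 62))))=155914967 / 722920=215.67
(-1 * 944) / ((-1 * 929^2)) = 944 / 863041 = 0.00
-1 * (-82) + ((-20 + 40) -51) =51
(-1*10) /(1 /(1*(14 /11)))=-140 /11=-12.73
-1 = -1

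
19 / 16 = 1.19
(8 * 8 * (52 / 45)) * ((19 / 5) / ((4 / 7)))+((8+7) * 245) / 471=17648617 / 35325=499.61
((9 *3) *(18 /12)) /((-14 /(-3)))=243 /28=8.68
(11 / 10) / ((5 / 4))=22 / 25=0.88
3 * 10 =30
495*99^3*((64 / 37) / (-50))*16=-49182515712 / 185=-265851436.28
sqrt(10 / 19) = sqrt(190) / 19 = 0.73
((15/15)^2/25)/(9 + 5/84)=84/19025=0.00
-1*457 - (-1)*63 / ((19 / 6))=-8305 / 19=-437.11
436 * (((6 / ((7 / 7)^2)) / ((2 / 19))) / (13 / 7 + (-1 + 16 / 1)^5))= 86982 / 2657819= 0.03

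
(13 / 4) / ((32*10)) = 13 / 1280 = 0.01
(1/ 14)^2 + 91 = 17837/ 196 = 91.01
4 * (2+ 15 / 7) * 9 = 1044 / 7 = 149.14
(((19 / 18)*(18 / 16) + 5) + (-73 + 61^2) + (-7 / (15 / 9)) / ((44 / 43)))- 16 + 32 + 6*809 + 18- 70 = 7451913 / 880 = 8468.08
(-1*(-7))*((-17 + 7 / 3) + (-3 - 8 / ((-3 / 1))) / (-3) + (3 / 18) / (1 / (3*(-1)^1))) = -1897 / 18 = -105.39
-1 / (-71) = 1 / 71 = 0.01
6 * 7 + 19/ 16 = 43.19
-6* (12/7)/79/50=-36/13825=-0.00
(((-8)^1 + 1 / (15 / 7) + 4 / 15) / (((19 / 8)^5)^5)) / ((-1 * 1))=4117903573062330626342912 / 1396147435323841343049144154207485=0.00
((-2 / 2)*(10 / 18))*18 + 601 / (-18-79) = -1571 / 97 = -16.20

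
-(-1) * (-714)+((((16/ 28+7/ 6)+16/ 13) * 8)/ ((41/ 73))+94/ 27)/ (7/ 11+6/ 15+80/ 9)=-39010134616/ 54991209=-709.39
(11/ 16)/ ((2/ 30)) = 165/ 16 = 10.31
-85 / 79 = -1.08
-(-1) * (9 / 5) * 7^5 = 30252.60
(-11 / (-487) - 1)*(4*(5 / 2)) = -4760 / 487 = -9.77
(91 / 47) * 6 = 546 / 47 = 11.62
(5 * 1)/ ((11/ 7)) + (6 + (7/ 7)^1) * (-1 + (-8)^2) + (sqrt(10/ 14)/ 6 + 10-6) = sqrt(35)/ 42 + 4930/ 11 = 448.32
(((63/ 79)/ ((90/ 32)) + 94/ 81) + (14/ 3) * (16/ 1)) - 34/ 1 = 42.11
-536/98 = -268/49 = -5.47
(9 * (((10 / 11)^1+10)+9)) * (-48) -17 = -94795 / 11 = -8617.73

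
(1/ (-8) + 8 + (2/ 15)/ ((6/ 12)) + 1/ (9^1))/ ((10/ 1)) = 2971/ 3600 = 0.83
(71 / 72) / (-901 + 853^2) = 71 / 52322976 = 0.00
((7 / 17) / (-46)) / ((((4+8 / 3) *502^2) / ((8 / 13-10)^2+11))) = -351603 / 666086892640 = -0.00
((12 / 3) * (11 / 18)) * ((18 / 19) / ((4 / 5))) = 55 / 19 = 2.89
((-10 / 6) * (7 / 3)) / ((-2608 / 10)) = 175 / 11736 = 0.01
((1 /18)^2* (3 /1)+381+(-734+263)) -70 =-159.99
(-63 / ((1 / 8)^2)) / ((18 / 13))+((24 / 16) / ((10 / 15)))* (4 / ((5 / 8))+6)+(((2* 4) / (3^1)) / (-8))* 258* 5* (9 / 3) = -41741 / 10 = -4174.10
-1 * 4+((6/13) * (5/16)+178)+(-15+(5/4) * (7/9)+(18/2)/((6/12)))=166717/936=178.12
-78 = -78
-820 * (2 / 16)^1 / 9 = -205 / 18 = -11.39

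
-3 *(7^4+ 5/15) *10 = -72040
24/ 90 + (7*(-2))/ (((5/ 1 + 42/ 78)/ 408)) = -15466/ 15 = -1031.07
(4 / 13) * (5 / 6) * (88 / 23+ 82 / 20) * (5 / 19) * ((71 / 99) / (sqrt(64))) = 647165 / 13498056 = 0.05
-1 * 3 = -3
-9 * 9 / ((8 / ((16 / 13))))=-162 / 13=-12.46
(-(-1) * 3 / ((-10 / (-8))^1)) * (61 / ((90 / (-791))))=-96502 / 75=-1286.69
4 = 4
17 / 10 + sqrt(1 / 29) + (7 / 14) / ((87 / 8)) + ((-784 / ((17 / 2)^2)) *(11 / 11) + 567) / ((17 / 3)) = sqrt(29) / 29 + 426960317 / 4274310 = 100.08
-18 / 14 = -9 / 7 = -1.29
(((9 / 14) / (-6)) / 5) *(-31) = 93 / 140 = 0.66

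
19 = 19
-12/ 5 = -2.40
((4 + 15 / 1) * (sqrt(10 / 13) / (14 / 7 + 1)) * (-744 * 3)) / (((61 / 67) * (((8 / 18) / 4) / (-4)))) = 34096032 * sqrt(130) / 793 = 490232.76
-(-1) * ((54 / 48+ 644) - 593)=417 / 8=52.12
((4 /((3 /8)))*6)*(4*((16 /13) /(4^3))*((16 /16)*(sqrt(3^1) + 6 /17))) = 384 /221 + 64*sqrt(3) /13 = 10.26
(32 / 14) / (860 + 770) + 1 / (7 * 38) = 0.01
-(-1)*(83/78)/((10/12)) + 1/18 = 1559/1170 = 1.33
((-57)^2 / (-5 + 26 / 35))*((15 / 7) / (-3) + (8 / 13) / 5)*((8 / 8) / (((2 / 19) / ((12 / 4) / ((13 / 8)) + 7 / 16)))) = 7887678525 / 805792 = 9788.73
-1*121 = -121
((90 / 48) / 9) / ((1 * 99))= 5 / 2376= 0.00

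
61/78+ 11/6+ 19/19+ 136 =1815/13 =139.62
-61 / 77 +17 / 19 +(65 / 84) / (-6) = -2785 / 105336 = -0.03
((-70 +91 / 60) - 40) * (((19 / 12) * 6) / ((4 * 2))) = -128.82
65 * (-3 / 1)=-195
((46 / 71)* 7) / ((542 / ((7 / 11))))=1127 / 211651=0.01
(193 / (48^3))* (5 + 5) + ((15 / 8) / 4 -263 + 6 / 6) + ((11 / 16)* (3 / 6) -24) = -15768763 / 55296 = -285.17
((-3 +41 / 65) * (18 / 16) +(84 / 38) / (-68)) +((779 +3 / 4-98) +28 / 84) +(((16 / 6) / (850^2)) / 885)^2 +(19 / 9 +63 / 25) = 38855127228264541407238 / 56804366955146484375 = 684.02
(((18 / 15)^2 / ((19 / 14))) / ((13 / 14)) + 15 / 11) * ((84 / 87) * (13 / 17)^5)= 136143089628 / 215143831925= 0.63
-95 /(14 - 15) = 95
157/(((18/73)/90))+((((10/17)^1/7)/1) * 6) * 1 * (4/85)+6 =115940201/2023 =57311.02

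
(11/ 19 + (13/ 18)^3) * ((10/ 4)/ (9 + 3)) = 529475/ 2659392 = 0.20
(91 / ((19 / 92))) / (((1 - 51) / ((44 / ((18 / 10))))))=-184184 / 855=-215.42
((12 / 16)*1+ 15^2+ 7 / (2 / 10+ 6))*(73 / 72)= 2053709 / 8928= 230.03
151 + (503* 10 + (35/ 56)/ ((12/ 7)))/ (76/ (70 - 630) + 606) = 324293329/ 2035704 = 159.30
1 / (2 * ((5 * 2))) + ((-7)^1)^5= -16806.95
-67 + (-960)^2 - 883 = 920650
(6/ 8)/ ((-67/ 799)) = -8.94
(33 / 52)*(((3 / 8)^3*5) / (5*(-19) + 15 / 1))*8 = -0.02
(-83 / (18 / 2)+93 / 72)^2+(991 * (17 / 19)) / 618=652618045 / 10145088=64.33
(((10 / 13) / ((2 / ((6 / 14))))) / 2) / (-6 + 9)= 5 / 182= 0.03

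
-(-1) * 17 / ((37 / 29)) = 493 / 37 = 13.32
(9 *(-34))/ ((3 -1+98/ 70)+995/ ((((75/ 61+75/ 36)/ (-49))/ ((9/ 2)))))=29682/ 6423629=0.00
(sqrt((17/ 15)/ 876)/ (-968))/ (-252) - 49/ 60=-49/ 60 + sqrt(6205)/ 534219840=-0.82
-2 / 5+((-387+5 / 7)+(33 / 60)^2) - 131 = -1448673 / 2800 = -517.38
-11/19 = -0.58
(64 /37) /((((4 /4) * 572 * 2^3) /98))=0.04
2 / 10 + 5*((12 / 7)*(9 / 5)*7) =541 / 5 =108.20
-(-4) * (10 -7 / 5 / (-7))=204 / 5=40.80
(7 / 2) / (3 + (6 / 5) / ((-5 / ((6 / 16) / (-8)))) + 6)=2800 / 7209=0.39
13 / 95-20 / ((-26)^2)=1722 / 16055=0.11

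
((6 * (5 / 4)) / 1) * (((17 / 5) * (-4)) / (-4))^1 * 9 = 459 / 2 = 229.50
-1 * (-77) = 77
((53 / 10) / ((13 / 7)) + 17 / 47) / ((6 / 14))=45843 / 6110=7.50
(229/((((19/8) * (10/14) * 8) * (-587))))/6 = -1603/334590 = -0.00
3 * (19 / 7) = 57 / 7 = 8.14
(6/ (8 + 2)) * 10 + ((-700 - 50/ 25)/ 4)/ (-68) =1167/ 136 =8.58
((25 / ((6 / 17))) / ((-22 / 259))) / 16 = -52.12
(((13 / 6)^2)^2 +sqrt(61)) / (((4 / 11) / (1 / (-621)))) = -314171 / 3219264-11 * sqrt(61) / 2484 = -0.13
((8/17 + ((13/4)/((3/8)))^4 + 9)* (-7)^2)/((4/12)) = 381300017/459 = 830718.99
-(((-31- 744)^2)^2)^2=-130140844336090087890625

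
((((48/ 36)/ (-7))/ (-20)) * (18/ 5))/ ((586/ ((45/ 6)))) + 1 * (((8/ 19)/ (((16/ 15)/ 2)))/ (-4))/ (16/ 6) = -0.07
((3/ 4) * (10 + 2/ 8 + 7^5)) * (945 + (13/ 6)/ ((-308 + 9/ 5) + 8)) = 189561911815/ 15904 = 11919134.29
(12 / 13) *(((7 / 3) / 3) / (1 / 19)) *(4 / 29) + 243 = 276961 / 1131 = 244.88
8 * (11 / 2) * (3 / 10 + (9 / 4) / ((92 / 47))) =29337 / 460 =63.78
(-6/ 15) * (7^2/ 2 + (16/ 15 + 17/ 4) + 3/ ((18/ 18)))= -1969/ 150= -13.13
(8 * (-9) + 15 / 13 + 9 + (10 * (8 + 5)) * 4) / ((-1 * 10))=-2978 / 65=-45.82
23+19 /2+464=993 /2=496.50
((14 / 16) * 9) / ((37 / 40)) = 315 / 37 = 8.51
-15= -15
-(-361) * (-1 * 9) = -3249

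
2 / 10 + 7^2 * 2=491 / 5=98.20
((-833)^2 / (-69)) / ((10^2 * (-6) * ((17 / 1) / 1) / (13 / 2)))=530621 / 82800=6.41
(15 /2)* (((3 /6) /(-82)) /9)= -5 /984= -0.01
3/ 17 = 0.18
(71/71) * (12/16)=3/4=0.75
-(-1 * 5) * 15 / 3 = 25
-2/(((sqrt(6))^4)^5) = -1/30233088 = -0.00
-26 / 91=-2 / 7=-0.29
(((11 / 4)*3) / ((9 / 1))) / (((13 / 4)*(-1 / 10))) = -110 / 39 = -2.82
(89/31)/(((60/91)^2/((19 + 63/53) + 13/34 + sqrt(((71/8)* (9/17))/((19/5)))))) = 737009* sqrt(229330)/48062400 + 27320186621/201103200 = 143.19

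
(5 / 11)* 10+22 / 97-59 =-57861 / 1067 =-54.23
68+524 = 592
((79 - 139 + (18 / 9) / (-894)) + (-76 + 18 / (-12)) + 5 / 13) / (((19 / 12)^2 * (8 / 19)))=-4780743 / 36803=-129.90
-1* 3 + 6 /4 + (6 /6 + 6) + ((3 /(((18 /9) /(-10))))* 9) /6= -17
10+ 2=12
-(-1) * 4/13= 4/13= 0.31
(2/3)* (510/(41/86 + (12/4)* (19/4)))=3440/149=23.09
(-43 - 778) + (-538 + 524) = -835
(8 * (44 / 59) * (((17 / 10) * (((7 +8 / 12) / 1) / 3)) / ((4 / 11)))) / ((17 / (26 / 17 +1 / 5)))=545468 / 75225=7.25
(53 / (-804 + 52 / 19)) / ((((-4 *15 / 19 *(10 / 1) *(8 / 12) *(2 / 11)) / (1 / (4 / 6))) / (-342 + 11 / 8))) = -6256491 / 708608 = -8.83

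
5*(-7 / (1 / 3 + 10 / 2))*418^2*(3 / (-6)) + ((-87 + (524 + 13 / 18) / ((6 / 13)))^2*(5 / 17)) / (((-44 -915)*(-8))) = 872225783725565 / 1521265536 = 573355.38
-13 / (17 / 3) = -39 / 17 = -2.29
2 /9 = 0.22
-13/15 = -0.87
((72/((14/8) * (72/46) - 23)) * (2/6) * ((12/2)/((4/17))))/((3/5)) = -11730/233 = -50.34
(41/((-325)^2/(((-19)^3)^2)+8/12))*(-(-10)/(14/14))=57866433630/94408637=612.94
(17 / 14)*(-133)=-323 / 2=-161.50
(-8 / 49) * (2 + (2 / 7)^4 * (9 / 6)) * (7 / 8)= -4826 / 16807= -0.29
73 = 73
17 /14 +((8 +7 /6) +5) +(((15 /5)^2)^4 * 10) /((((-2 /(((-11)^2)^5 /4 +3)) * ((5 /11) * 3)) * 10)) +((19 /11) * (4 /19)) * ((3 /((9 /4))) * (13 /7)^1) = -144138600124200931 /9240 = -15599415597857.24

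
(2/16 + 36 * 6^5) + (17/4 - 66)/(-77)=279936.93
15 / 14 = 1.07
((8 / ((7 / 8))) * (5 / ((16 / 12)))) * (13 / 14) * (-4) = -6240 / 49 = -127.35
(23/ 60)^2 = 529/ 3600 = 0.15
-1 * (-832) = 832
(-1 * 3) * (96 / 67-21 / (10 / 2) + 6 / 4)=2547 / 670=3.80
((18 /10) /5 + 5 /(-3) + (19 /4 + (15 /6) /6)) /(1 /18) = 1737 /25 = 69.48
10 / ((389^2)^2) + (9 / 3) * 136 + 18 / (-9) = 9296606286656 / 22898045041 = 406.00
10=10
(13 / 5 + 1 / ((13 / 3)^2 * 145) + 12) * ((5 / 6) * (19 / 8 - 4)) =-178891 / 9048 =-19.77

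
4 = 4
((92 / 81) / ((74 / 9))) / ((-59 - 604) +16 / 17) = -782 / 3747915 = -0.00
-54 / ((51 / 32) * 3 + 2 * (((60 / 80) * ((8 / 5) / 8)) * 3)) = -960 / 101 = -9.50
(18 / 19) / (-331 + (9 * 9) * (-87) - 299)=-2 / 16207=-0.00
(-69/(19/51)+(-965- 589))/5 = -6609/19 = -347.84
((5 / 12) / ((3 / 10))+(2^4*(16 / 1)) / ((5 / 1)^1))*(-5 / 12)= -21.91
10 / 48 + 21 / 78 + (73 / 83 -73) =-1855265 / 25896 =-71.64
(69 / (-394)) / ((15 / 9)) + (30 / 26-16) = -382901 / 25610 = -14.95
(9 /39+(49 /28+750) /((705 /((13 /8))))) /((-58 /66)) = -6334493 /2835040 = -2.23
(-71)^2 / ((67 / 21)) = 105861 / 67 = 1580.01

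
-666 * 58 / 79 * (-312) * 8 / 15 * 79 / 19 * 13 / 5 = 417800448 / 475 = 879579.89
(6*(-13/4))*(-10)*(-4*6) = -4680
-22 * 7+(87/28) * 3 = -144.68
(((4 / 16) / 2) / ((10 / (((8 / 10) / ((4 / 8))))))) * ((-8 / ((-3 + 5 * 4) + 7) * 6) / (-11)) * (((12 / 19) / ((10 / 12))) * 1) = 72 / 26125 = 0.00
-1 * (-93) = 93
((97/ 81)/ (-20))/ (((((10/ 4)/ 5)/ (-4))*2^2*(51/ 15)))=97/ 2754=0.04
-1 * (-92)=92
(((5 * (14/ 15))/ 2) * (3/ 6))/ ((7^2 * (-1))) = -1/ 42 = -0.02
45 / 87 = 15 / 29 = 0.52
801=801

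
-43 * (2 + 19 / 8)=-1505 / 8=-188.12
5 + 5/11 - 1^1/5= 289/55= 5.25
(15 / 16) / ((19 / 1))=15 / 304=0.05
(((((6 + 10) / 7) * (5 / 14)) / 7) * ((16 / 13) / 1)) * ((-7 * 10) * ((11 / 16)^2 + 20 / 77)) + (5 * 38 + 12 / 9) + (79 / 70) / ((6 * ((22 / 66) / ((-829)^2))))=1141814378839 / 2942940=387984.25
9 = 9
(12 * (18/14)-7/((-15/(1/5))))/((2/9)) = 69.85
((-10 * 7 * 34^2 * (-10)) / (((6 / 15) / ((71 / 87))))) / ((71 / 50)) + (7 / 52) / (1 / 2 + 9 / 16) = 22354152436 / 19227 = 1162643.80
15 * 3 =45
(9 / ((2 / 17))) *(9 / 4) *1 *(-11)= -15147 / 8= -1893.38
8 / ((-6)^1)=-4 / 3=-1.33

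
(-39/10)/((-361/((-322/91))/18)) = -1242/1805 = -0.69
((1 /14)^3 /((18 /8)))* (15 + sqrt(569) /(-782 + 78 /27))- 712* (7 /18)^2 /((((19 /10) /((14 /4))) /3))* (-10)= 2094153055 /351918- sqrt(569) /4810232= 5950.68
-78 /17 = -4.59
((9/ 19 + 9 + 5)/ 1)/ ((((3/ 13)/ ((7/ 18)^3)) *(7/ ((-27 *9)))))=-175175/ 1368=-128.05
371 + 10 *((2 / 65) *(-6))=4799 / 13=369.15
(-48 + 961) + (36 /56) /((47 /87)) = 601537 /658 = 914.19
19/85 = 0.22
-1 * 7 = -7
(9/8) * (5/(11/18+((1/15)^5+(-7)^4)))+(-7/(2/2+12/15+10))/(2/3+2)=-378949640835/1721594925944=-0.22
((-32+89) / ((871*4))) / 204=19 / 236912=0.00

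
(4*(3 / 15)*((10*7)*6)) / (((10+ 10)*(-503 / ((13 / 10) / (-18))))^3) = 15379 / 123700148244000000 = 0.00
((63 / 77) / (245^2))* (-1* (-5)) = 0.00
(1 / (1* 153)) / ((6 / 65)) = 65 / 918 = 0.07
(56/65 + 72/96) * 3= 1257/260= 4.83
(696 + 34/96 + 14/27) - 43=282473/432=653.87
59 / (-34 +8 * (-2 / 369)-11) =-1.31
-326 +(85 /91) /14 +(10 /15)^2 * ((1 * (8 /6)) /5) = -56036881 /171990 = -325.81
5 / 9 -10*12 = -1075 / 9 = -119.44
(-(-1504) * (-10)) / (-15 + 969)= -7520 / 477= -15.77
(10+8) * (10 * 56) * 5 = 50400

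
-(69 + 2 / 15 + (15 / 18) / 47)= -32501 / 470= -69.15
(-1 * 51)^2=2601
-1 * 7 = -7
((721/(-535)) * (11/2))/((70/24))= -6798/2675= -2.54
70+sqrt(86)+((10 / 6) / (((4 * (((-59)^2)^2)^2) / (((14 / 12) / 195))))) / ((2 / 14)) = sqrt(86)+28860990815505335809 / 412299868792933368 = 79.27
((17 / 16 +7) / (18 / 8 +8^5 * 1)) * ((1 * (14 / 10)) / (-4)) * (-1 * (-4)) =-903 / 2621620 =-0.00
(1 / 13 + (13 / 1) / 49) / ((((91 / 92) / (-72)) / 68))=-98194176 / 57967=-1693.97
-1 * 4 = -4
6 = 6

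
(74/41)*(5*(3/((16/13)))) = 7215/328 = 22.00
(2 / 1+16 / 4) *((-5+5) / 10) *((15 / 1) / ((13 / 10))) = 0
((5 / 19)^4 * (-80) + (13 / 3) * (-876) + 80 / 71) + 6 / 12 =-70224185121 / 18505582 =-3794.76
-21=-21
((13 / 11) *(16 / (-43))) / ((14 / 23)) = -2392 / 3311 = -0.72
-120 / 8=-15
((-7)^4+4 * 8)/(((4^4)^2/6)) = 0.22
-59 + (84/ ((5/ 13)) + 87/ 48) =12897/ 80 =161.21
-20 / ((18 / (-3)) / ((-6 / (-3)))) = 20 / 3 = 6.67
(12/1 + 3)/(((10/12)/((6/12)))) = 9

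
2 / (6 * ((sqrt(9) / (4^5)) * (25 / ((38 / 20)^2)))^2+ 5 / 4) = 8540717056 / 5348495035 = 1.60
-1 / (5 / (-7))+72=367 / 5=73.40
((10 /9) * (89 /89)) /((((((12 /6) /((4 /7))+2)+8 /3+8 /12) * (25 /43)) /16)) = 2752 /795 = 3.46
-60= -60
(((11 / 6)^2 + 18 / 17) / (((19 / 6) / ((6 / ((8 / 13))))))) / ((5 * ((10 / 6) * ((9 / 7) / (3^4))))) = 1329237 / 12920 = 102.88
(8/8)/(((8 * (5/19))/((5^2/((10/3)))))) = 57/16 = 3.56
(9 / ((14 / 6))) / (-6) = -9 / 14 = -0.64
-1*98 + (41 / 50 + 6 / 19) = -92021 / 950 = -96.86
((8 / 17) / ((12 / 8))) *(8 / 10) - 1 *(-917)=233899 / 255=917.25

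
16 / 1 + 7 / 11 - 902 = -9739 / 11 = -885.36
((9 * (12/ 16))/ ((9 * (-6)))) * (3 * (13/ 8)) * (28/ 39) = -7/ 16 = -0.44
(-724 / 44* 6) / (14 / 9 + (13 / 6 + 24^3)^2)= -4344 / 8411166995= -0.00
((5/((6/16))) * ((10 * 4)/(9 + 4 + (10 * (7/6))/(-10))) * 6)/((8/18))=43200/71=608.45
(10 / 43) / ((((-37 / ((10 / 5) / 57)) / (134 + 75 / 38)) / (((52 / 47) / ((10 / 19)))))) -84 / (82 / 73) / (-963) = 91101026 / 6232887281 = 0.01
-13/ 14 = -0.93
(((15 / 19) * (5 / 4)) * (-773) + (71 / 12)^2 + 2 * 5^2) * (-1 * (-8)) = -1854521 / 342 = -5422.58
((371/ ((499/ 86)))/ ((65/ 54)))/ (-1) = -1722924/ 32435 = -53.12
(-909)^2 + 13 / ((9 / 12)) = 2478895 / 3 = 826298.33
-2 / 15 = -0.13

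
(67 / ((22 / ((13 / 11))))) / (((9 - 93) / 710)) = -309205 / 10164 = -30.42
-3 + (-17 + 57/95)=-19.40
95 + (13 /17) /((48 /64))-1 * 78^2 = -305387 /51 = -5987.98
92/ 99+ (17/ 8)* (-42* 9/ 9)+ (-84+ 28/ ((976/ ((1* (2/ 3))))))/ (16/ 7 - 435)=-6448095281/ 73168524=-88.13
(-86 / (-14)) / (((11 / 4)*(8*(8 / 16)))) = 43 / 77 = 0.56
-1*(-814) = 814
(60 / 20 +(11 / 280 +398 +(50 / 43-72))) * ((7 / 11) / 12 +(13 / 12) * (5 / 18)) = 371500817 / 3178560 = 116.88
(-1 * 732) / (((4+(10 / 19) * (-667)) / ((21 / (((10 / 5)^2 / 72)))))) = 125172 / 157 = 797.27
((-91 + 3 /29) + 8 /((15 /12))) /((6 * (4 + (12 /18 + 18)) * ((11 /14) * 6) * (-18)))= 7147 /976140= 0.01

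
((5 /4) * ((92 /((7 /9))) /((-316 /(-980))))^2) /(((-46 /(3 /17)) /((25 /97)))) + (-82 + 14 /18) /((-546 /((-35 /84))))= -100969086649895 /606863805912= -166.38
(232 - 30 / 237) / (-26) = -9159 / 1027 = -8.92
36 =36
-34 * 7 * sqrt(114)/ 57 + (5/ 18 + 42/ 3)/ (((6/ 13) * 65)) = -44.11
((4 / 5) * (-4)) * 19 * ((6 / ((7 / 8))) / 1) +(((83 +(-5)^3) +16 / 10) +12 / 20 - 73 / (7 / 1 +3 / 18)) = -140537 / 301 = -466.90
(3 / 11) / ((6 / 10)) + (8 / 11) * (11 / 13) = 153 / 143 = 1.07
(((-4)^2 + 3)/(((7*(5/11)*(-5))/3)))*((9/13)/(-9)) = 0.28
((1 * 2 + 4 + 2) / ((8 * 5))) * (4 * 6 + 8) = 32 / 5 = 6.40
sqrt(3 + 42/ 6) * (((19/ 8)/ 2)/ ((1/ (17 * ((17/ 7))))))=5491 * sqrt(10)/ 112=155.04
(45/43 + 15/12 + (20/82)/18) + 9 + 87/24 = 1895797/126936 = 14.94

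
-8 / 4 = -2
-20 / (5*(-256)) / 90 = 1 / 5760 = 0.00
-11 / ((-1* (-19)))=-0.58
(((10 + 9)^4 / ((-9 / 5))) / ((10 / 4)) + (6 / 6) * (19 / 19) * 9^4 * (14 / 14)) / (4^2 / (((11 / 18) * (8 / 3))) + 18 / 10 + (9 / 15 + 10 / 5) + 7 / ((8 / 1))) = -88700920 / 59769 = -1484.06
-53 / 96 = -0.55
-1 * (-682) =682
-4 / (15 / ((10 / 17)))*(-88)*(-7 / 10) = -2464 / 255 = -9.66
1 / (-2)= -1 / 2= -0.50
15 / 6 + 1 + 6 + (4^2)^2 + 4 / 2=535 / 2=267.50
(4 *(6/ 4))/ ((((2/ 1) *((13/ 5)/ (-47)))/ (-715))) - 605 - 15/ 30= 76339/ 2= 38169.50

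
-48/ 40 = -6/ 5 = -1.20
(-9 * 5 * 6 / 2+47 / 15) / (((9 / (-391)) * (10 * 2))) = 386699 / 1350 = 286.44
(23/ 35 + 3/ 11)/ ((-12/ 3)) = -179/ 770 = -0.23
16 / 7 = 2.29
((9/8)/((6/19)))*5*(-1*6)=-855/8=-106.88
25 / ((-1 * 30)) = -0.83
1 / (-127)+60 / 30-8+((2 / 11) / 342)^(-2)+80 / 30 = 3538157.66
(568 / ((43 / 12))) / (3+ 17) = 1704 / 215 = 7.93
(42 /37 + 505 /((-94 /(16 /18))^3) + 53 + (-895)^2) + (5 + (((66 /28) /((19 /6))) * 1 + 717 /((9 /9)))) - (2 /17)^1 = 5076803971806133057 /6331744598319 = 801801.76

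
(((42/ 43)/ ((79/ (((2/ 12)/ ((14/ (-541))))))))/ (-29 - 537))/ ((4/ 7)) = 3787/ 15381616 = 0.00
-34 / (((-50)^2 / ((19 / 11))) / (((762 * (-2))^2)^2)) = -871189023037824 / 6875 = -126718403350.96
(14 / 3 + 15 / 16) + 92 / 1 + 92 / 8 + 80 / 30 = 5365 / 48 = 111.77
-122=-122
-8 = -8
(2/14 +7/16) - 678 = -677.42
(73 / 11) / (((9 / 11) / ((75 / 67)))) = 1825 / 201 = 9.08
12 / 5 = 2.40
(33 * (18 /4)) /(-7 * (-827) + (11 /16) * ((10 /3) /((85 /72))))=5049 /196892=0.03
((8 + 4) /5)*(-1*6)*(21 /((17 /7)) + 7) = -19152 /85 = -225.32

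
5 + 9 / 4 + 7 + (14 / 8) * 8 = 113 / 4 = 28.25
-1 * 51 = -51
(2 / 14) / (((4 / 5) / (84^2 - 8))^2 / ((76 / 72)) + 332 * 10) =737352950 / 17136082558063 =0.00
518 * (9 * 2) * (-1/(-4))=2331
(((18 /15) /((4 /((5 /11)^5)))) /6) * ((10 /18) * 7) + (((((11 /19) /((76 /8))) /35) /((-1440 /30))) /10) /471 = 867864790939 /230022765680400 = 0.00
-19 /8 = -2.38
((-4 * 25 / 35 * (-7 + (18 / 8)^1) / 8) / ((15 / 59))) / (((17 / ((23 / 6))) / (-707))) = -2604083 / 2448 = -1063.76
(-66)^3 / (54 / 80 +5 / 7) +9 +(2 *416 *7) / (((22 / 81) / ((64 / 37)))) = -26889349941 / 158323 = -169838.56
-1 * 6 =-6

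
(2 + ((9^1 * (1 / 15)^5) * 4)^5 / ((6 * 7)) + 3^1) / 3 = 449012289941310882568359887 / 269407373964786529541015625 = 1.67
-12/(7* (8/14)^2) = -21/4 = -5.25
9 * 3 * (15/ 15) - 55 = -28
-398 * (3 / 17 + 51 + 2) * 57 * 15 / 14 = -153811080 / 119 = -1292530.08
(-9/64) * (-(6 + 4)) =45/32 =1.41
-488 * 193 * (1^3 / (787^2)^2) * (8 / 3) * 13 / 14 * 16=-78361088 / 8055977121381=-0.00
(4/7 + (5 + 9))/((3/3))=102/7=14.57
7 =7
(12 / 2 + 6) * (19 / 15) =76 / 5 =15.20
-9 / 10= -0.90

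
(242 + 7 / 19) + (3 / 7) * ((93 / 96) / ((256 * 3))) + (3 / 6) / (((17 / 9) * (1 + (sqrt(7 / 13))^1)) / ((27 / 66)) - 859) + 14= 5796905909469080263 / 22611626247970816 - 5049 * sqrt(91) / 20753445731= 256.37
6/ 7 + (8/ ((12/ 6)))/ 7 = 10/ 7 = 1.43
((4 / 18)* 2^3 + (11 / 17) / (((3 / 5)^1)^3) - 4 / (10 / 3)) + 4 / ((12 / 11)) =16616 / 2295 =7.24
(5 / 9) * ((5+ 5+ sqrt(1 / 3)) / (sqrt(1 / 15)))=5 * sqrt(15) * (sqrt(3)+ 30) / 27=22.76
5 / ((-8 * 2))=-5 / 16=-0.31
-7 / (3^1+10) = -7 / 13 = -0.54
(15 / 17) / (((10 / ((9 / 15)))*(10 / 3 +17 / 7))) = 189 / 20570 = 0.01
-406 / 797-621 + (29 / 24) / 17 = -202076831 / 325176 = -621.44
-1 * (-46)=46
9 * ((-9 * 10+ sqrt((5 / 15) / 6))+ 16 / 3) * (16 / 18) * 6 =-4064+ 8 * sqrt(2) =-4052.69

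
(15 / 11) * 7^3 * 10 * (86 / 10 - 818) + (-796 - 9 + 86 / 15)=-624786329 / 165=-3786583.81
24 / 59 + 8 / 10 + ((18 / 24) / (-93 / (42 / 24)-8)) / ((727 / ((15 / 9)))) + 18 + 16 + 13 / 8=13523296169 / 367164080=36.83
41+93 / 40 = 1733 / 40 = 43.32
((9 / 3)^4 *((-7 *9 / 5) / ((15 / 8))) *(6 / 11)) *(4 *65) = -4245696 / 55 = -77194.47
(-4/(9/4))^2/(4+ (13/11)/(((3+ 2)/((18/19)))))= 133760/178767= 0.75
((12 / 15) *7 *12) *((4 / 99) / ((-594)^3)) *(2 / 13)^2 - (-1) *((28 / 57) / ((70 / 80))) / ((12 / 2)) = 0.09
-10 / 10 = -1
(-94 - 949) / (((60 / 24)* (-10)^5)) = 1043 / 250000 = 0.00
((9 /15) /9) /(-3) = -1 /45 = -0.02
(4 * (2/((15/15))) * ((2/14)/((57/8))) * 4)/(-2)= -128/399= -0.32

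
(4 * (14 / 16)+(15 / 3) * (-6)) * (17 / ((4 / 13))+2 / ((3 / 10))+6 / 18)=-13197 / 8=-1649.62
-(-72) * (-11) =-792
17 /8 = 2.12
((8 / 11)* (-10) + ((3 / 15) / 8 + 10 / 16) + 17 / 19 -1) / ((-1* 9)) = 28123 / 37620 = 0.75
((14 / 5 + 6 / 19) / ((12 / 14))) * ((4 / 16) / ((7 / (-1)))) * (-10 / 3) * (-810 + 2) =-59792 / 171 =-349.66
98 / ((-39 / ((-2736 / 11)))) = 89376 / 143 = 625.01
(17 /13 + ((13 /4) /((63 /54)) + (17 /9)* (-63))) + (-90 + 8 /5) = -185009 /910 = -203.31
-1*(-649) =649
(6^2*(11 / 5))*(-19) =-7524 / 5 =-1504.80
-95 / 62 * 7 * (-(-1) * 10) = -3325 / 31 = -107.26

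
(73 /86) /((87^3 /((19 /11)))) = 0.00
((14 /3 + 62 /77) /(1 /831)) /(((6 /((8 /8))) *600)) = 21883 /17325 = 1.26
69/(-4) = -17.25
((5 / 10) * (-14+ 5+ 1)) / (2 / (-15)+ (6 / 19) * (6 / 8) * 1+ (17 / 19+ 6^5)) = -0.00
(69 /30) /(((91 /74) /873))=742923 /455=1632.80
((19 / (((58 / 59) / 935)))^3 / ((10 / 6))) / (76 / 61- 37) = -14047903041546696575 / 141846424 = -99036004189.62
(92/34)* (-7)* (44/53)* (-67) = 949256/901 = 1053.56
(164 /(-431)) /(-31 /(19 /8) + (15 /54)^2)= 0.03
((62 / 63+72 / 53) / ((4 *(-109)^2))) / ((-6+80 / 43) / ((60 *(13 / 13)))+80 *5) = 840865 / 6822176451783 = 0.00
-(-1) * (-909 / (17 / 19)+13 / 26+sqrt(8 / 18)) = -103507 / 102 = -1014.77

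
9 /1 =9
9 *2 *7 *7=882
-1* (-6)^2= -36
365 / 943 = 0.39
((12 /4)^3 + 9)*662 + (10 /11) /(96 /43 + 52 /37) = 758675843 /31834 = 23832.25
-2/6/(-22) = 1/66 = 0.02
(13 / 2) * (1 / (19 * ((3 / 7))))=91 / 114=0.80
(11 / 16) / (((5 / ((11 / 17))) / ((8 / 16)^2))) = 121 / 5440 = 0.02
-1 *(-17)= 17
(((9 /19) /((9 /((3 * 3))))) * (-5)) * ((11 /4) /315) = -0.02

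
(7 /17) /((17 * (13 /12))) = 84 /3757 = 0.02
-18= -18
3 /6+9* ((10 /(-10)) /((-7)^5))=0.50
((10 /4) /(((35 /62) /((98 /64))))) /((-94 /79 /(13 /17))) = -4.36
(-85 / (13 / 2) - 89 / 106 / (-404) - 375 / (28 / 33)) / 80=-1773280211 / 311758720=-5.69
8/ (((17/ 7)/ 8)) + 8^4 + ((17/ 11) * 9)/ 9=771169/ 187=4123.90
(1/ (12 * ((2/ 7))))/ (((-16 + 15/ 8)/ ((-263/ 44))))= 1841/ 14916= 0.12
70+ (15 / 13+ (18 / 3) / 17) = 15803 / 221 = 71.51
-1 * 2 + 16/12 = -2/3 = -0.67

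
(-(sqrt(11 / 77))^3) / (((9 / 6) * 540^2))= -sqrt(7) / 21432600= -0.00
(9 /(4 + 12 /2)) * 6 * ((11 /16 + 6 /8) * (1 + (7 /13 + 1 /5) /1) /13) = 1.04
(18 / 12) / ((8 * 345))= 1 / 1840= 0.00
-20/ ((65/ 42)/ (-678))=113904/ 13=8761.85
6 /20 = 3 /10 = 0.30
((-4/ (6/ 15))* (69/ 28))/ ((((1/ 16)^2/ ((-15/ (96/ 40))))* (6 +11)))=2319.33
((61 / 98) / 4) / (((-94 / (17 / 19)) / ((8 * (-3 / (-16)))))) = -0.00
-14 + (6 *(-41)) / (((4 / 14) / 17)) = -14651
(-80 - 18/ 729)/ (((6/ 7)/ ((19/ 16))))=-431053/ 3888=-110.87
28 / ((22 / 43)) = 602 / 11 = 54.73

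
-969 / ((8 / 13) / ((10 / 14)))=-62985 / 56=-1124.73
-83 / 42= -1.98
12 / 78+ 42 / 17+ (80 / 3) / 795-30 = -2882314 / 105417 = -27.34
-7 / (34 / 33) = -231 / 34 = -6.79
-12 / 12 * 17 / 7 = -17 / 7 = -2.43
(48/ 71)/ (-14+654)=3/ 2840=0.00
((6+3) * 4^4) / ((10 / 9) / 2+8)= 20736 / 77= 269.30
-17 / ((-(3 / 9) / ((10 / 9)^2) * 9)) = 1700 / 243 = 7.00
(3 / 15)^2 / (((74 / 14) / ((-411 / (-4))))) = 2877 / 3700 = 0.78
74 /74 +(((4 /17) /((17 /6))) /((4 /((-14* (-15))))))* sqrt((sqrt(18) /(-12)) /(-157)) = 1.21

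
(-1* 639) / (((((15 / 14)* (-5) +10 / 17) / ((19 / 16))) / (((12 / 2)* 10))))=4334337 / 454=9547.00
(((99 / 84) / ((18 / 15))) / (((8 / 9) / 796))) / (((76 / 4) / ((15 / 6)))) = 492525 / 4256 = 115.72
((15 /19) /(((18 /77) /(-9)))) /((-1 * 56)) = 165 /304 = 0.54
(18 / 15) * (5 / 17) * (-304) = -1824 / 17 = -107.29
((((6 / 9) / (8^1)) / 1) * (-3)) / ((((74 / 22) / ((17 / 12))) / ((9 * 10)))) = -2805 / 296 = -9.48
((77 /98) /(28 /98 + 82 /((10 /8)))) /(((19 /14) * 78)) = 385 /3417492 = 0.00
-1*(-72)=72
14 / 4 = 7 / 2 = 3.50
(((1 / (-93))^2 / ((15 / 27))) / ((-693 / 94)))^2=8836 / 11088000918225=0.00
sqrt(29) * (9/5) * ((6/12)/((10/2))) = 9 * sqrt(29)/50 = 0.97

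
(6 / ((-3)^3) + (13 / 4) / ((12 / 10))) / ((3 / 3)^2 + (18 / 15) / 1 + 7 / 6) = 895 / 1212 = 0.74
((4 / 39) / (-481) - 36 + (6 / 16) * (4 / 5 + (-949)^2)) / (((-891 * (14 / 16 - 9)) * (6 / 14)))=1773721770611 / 16296412275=108.84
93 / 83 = 1.12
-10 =-10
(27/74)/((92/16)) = 54/851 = 0.06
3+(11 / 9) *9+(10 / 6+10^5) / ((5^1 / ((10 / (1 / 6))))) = 1200034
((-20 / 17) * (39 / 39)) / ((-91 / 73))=1460 / 1547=0.94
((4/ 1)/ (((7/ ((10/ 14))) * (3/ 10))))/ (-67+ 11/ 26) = -5200/ 254457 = -0.02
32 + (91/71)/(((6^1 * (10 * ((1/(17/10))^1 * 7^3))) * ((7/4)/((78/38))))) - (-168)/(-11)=4256936003/254488850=16.73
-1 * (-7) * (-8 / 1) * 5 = -280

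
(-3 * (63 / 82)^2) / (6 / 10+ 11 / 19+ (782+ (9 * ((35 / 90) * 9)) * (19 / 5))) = -1131165 / 576741014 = -0.00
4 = 4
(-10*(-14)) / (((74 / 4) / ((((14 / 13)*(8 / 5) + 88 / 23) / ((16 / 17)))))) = 44.62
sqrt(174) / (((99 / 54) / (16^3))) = 24576 * sqrt(174) / 11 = 29470.88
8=8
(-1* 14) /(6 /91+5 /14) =-364 /11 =-33.09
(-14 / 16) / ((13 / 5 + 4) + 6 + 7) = -5 / 112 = -0.04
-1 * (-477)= 477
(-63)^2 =3969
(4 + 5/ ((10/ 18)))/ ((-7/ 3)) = -5.57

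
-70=-70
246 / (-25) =-246 / 25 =-9.84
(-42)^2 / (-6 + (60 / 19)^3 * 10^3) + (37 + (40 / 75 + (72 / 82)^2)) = 34814570490253 / 907567050315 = 38.36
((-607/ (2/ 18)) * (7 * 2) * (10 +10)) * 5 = -7648200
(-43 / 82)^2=1849 / 6724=0.27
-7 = -7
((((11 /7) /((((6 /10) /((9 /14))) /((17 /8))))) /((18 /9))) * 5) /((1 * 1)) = 14025 /1568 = 8.94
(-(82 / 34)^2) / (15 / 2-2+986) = -3362 / 573087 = -0.01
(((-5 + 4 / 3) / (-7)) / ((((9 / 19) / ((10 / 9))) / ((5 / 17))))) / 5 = 2090 / 28917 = 0.07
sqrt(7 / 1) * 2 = 2 * sqrt(7) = 5.29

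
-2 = -2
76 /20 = 19 /5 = 3.80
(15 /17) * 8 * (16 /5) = 384 /17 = 22.59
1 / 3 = 0.33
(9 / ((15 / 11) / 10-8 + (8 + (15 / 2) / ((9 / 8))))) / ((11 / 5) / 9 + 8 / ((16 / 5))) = 53460 / 110903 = 0.48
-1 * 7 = -7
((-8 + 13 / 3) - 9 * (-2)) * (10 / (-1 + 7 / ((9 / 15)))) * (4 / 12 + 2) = 31.35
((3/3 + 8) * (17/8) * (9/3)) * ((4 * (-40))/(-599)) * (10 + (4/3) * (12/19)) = 1891080/11381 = 166.16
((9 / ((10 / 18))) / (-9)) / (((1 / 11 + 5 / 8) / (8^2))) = -160.91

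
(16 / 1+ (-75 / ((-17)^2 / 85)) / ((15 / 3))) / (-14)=-197 / 238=-0.83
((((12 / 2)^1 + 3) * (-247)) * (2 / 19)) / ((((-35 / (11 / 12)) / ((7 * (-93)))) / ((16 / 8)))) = -39897 / 5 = -7979.40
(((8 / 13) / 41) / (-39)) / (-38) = 0.00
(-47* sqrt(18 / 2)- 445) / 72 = -293 / 36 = -8.14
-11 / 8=-1.38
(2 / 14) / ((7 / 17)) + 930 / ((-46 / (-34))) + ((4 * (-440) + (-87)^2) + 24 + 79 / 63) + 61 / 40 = 2646721403 / 405720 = 6523.52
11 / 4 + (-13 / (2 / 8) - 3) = -52.25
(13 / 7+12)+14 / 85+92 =63083 / 595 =106.02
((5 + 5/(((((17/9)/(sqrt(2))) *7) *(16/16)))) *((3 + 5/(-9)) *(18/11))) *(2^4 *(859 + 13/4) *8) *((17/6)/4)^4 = 84724685 *sqrt(2)/2016 + 1440319645/2592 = 615112.80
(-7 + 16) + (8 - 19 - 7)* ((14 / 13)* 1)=-135 / 13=-10.38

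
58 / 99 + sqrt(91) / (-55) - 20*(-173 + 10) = 322798 / 99 - sqrt(91) / 55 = 3260.41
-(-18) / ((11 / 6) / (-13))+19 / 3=-4003 / 33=-121.30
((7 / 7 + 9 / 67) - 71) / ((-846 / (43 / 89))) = 0.04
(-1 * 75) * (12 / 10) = -90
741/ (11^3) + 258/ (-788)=120255/ 524414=0.23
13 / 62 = 0.21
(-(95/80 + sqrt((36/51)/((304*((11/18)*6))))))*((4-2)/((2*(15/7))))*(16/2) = -133/30-28*sqrt(3553)/17765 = -4.53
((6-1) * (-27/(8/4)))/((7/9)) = -1215/14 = -86.79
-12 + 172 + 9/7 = 1129/7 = 161.29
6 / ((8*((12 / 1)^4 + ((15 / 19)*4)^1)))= 19 / 525392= 0.00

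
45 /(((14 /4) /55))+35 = 5195 /7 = 742.14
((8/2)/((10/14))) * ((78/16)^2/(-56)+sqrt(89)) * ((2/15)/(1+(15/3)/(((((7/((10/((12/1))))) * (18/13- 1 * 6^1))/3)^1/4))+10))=-10647/317600+784 * sqrt(89)/9925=0.71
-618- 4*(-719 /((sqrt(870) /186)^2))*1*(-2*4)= -915543.02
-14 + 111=97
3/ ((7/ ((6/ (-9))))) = -2/ 7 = -0.29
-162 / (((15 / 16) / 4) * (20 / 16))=-13824 / 25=-552.96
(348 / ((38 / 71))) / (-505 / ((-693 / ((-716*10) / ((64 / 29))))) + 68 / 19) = -68490576 / 248661233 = -0.28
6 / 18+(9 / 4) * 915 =24709 / 12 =2059.08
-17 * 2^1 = -34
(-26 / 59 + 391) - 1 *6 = 22689 / 59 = 384.56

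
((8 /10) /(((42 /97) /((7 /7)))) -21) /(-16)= 2011 /1680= 1.20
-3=-3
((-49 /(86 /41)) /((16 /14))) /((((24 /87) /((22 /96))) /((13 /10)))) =-58319261 /2641920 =-22.07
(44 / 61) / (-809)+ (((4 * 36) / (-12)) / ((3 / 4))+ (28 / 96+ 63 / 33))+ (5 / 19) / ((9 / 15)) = -1102480879 / 82511528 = -13.36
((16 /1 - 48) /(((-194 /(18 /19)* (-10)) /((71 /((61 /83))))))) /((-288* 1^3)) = 5893 /1124230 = 0.01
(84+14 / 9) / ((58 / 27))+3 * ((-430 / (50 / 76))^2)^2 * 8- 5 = 79384813907630546 / 18125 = 4379851801800.31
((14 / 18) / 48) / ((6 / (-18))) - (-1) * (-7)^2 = 7049 / 144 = 48.95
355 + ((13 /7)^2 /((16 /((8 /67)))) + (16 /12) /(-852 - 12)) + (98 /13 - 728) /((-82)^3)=676706520797407 /1906078624632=355.03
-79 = -79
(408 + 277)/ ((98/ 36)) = 12330/ 49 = 251.63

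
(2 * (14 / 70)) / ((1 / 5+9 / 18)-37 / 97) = 388 / 309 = 1.26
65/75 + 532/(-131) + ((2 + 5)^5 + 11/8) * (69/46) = 25209.37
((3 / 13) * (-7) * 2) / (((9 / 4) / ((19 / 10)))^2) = -20216 / 8775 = -2.30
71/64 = 1.11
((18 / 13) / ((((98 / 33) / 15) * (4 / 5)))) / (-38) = -22275 / 96824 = -0.23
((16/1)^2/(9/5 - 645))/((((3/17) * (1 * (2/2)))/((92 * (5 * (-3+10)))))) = -4379200/603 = -7262.35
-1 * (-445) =445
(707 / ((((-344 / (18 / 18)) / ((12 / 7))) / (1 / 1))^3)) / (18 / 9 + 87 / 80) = -27270 / 962273221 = -0.00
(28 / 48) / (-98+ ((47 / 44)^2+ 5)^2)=-0.01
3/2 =1.50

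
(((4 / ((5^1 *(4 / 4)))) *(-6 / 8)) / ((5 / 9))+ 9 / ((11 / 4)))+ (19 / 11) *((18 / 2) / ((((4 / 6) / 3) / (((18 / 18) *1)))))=39681 / 550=72.15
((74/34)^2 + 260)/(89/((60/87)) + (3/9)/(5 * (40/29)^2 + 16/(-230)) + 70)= 1048102911720/788185494761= 1.33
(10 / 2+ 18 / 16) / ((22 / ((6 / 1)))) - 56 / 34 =35 / 1496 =0.02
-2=-2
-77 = -77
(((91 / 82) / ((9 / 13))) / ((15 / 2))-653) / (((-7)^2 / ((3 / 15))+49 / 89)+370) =-80393077 / 75807360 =-1.06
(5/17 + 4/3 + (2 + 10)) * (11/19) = 7645/969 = 7.89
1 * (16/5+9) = 61/5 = 12.20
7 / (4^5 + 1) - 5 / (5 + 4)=-0.55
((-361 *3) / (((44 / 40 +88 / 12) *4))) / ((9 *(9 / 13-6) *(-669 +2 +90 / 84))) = -164255 / 162751611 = -0.00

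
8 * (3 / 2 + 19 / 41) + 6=890 / 41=21.71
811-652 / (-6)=2759 / 3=919.67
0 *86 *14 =0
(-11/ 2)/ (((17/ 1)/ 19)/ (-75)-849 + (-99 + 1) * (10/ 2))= 15675/ 3816184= 0.00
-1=-1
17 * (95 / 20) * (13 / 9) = 4199 / 36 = 116.64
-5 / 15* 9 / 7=-3 / 7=-0.43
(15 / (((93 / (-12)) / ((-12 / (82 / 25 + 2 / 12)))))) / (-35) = -21600 / 112189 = -0.19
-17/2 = -8.50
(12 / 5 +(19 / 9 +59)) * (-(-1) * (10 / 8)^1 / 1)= 79.39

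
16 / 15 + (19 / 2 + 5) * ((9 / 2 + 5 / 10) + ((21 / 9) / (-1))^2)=6863 / 45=152.51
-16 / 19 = -0.84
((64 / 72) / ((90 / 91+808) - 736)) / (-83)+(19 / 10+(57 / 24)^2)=5986022551 / 793851840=7.54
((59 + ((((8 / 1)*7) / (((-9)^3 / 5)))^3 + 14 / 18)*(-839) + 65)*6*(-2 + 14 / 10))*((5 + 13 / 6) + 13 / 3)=4286177047331 / 215233605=19914.07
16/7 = 2.29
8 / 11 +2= 30 / 11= 2.73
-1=-1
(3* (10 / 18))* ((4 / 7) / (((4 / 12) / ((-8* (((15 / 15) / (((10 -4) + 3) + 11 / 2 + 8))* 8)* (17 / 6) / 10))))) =-2.30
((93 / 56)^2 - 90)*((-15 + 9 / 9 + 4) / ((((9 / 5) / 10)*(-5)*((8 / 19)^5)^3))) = -418251447.61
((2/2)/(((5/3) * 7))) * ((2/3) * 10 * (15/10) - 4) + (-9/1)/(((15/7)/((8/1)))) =-33.09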